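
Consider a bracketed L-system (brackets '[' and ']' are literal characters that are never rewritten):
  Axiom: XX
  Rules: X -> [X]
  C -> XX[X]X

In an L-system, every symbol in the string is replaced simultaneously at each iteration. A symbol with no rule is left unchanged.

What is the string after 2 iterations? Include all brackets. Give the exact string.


Answer: [[X]][[X]]

Derivation:
Step 0: XX
Step 1: [X][X]
Step 2: [[X]][[X]]


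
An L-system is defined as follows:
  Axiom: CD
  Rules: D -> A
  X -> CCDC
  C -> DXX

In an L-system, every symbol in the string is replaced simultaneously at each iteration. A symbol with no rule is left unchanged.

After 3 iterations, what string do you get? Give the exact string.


Step 0: CD
Step 1: DXXA
Step 2: ACCDCCCDCA
Step 3: ADXXDXXADXXDXXDXXADXXA

Answer: ADXXDXXADXXDXXDXXADXXA


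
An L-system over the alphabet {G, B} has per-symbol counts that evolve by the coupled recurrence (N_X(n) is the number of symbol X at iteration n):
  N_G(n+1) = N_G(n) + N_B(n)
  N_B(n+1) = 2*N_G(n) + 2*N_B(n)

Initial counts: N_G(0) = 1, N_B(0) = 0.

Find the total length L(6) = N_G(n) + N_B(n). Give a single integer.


Answer: 729

Derivation:
Step 0: N_G=1, N_B=0, L=1
Step 1: N_G=1, N_B=2, L=3
Step 2: N_G=3, N_B=6, L=9
Step 3: N_G=9, N_B=18, L=27
Step 4: N_G=27, N_B=54, L=81
Step 5: N_G=81, N_B=162, L=243
Step 6: N_G=243, N_B=486, L=729


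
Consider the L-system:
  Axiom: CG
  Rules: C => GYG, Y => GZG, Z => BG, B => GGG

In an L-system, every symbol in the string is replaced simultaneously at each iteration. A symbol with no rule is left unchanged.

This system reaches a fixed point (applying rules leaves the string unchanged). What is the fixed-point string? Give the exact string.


Step 0: CG
Step 1: GYGG
Step 2: GGZGGG
Step 3: GGBGGGG
Step 4: GGGGGGGGG
Step 5: GGGGGGGGG  (unchanged — fixed point at step 4)

Answer: GGGGGGGGG


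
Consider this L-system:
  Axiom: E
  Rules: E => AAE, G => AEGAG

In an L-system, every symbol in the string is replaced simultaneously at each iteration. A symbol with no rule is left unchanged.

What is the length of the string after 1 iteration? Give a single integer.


Answer: 3

Derivation:
Step 0: length = 1
Step 1: length = 3


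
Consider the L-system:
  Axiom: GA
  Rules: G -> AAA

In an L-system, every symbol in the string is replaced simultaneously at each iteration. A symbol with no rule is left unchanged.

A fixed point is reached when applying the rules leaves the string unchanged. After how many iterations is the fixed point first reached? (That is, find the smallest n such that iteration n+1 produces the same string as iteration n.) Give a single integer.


Step 0: GA
Step 1: AAAA
Step 2: AAAA  (unchanged — fixed point at step 1)

Answer: 1


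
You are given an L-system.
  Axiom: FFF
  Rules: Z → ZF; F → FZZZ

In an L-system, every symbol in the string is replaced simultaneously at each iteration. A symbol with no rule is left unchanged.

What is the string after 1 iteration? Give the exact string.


Step 0: FFF
Step 1: FZZZFZZZFZZZ

Answer: FZZZFZZZFZZZ


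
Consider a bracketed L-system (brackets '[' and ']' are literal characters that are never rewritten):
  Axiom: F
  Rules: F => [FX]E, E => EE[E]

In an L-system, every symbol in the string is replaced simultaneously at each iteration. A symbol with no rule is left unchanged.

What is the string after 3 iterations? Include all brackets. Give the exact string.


Answer: [[[FX]EX]EE[E]X]EE[E]EE[E][EE[E]]

Derivation:
Step 0: F
Step 1: [FX]E
Step 2: [[FX]EX]EE[E]
Step 3: [[[FX]EX]EE[E]X]EE[E]EE[E][EE[E]]


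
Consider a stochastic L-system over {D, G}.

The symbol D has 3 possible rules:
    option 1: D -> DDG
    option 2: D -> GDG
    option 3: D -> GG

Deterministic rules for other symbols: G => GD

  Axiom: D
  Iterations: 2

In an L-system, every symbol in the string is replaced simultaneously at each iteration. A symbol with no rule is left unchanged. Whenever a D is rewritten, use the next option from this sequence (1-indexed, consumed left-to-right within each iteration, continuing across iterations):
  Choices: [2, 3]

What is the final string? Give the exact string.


Step 0: D
Step 1: GDG  (used choices [2])
Step 2: GDGGGD  (used choices [3])

Answer: GDGGGD


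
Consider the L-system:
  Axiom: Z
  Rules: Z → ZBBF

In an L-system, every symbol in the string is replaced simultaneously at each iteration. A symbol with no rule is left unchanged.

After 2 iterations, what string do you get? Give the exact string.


Answer: ZBBFBBF

Derivation:
Step 0: Z
Step 1: ZBBF
Step 2: ZBBFBBF


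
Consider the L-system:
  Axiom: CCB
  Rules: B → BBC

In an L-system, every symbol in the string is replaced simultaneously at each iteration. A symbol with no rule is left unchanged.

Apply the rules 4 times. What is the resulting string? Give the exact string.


Step 0: CCB
Step 1: CCBBC
Step 2: CCBBCBBCC
Step 3: CCBBCBBCCBBCBBCCC
Step 4: CCBBCBBCCBBCBBCCCBBCBBCCBBCBBCCCC

Answer: CCBBCBBCCBBCBBCCCBBCBBCCBBCBBCCCC


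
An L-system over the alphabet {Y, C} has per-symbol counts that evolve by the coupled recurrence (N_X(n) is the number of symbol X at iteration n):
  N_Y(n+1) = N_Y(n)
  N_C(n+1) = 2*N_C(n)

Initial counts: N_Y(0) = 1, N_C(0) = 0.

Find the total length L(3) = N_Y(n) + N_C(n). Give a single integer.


Answer: 1

Derivation:
Step 0: N_Y=1, N_C=0, L=1
Step 1: N_Y=1, N_C=0, L=1
Step 2: N_Y=1, N_C=0, L=1
Step 3: N_Y=1, N_C=0, L=1


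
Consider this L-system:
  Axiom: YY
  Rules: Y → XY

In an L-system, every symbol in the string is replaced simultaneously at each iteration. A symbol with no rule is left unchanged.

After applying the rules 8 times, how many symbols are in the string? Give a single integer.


Answer: 18

Derivation:
Step 0: length = 2
Step 1: length = 4
Step 2: length = 6
Step 3: length = 8
Step 4: length = 10
Step 5: length = 12
Step 6: length = 14
Step 7: length = 16
Step 8: length = 18


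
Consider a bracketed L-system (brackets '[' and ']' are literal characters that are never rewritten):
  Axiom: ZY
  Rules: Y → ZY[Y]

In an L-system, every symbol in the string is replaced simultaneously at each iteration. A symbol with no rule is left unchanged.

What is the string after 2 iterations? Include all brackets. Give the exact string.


Step 0: ZY
Step 1: ZZY[Y]
Step 2: ZZZY[Y][ZY[Y]]

Answer: ZZZY[Y][ZY[Y]]


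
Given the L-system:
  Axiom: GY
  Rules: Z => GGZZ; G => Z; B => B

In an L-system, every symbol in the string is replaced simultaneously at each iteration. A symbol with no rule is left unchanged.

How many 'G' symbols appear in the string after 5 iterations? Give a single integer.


Answer: 32

Derivation:
Step 0: GY  (1 'G')
Step 1: ZY  (0 'G')
Step 2: GGZZY  (2 'G')
Step 3: ZZGGZZGGZZY  (4 'G')
Step 4: GGZZGGZZZZGGZZGGZZZZGGZZGGZZY  (12 'G')
Step 5: ZZGGZZGGZZZZGGZZGGZZGGZZGGZZZZGGZZGGZZZZGGZZGGZZGGZZGGZZZZGGZZGGZZZZGGZZGGZZY  (32 'G')


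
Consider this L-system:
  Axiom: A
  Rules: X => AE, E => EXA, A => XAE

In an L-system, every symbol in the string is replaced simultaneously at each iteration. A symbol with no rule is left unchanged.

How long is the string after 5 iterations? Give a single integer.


Step 0: length = 1
Step 1: length = 3
Step 2: length = 8
Step 3: length = 22
Step 4: length = 60
Step 5: length = 164

Answer: 164


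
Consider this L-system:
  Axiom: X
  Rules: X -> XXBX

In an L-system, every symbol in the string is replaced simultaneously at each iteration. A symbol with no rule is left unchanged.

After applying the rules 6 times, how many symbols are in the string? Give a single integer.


Answer: 1093

Derivation:
Step 0: length = 1
Step 1: length = 4
Step 2: length = 13
Step 3: length = 40
Step 4: length = 121
Step 5: length = 364
Step 6: length = 1093


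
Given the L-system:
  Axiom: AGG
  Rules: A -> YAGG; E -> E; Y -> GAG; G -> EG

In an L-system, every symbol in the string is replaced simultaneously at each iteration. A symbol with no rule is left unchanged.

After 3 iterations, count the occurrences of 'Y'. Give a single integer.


Step 0: AGG  (0 'Y')
Step 1: YAGGEGEG  (1 'Y')
Step 2: GAGYAGGEGEGEEGEEG  (1 'Y')
Step 3: EGYAGGEGGAGYAGGEGEGEEGEEGEEEGEEEG  (2 'Y')

Answer: 2


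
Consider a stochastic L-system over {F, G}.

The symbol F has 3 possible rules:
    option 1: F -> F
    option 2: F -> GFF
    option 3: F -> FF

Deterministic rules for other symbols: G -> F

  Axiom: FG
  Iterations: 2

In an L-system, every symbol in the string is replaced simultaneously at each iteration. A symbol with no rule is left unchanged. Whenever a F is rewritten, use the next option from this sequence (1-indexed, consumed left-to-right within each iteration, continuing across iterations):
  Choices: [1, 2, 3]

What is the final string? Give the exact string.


Answer: GFFFF

Derivation:
Step 0: FG
Step 1: FF  (used choices [1])
Step 2: GFFFF  (used choices [2, 3])


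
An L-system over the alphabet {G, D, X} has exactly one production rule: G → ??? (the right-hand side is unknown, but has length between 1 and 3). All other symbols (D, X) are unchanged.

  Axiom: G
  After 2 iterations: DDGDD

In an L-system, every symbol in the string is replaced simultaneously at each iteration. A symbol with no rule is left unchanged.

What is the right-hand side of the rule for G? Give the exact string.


Answer: DGD

Derivation:
Trying G → DGD:
  Step 0: G
  Step 1: DGD
  Step 2: DDGDD
Matches the given result.


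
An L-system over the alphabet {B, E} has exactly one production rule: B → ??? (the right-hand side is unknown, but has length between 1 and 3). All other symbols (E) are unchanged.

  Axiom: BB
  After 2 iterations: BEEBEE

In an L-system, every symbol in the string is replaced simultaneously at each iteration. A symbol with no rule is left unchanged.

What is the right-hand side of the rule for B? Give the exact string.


Answer: BE

Derivation:
Trying B → BE:
  Step 0: BB
  Step 1: BEBE
  Step 2: BEEBEE
Matches the given result.


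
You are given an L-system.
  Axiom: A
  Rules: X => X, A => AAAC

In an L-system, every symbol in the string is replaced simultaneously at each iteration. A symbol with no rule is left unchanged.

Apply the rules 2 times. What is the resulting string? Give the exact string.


Answer: AAACAAACAAACC

Derivation:
Step 0: A
Step 1: AAAC
Step 2: AAACAAACAAACC


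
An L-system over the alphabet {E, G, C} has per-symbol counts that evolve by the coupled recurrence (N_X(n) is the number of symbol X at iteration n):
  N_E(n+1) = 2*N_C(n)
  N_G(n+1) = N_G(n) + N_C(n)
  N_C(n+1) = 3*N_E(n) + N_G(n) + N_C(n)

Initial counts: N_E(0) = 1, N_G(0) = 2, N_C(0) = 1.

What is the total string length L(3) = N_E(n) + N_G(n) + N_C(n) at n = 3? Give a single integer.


Answer: 114

Derivation:
Step 0: N_E=1, N_G=2, N_C=1, L=4
Step 1: N_E=2, N_G=3, N_C=6, L=11
Step 2: N_E=12, N_G=9, N_C=15, L=36
Step 3: N_E=30, N_G=24, N_C=60, L=114


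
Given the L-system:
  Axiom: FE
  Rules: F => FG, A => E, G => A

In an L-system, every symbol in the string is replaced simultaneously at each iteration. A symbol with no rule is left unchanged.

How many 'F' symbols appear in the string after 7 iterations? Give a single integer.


Step 0: FE  (1 'F')
Step 1: FGE  (1 'F')
Step 2: FGAE  (1 'F')
Step 3: FGAEE  (1 'F')
Step 4: FGAEEE  (1 'F')
Step 5: FGAEEEE  (1 'F')
Step 6: FGAEEEEE  (1 'F')
Step 7: FGAEEEEEE  (1 'F')

Answer: 1


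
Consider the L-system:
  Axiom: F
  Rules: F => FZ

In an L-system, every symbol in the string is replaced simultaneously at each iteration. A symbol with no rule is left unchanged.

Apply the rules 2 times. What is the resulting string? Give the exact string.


Step 0: F
Step 1: FZ
Step 2: FZZ

Answer: FZZ


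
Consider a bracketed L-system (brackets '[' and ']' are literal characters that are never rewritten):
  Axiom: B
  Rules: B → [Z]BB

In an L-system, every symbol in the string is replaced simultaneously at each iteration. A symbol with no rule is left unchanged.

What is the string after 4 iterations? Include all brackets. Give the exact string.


Step 0: B
Step 1: [Z]BB
Step 2: [Z][Z]BB[Z]BB
Step 3: [Z][Z][Z]BB[Z]BB[Z][Z]BB[Z]BB
Step 4: [Z][Z][Z][Z]BB[Z]BB[Z][Z]BB[Z]BB[Z][Z][Z]BB[Z]BB[Z][Z]BB[Z]BB

Answer: [Z][Z][Z][Z]BB[Z]BB[Z][Z]BB[Z]BB[Z][Z][Z]BB[Z]BB[Z][Z]BB[Z]BB


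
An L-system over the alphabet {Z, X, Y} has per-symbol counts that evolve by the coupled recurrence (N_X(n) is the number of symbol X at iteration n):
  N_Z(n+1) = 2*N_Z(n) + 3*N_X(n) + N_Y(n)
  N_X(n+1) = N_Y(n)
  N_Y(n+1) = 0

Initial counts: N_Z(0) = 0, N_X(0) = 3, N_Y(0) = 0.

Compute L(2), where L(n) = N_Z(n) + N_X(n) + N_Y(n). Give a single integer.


Answer: 18

Derivation:
Step 0: N_Z=0, N_X=3, N_Y=0, L=3
Step 1: N_Z=9, N_X=0, N_Y=0, L=9
Step 2: N_Z=18, N_X=0, N_Y=0, L=18


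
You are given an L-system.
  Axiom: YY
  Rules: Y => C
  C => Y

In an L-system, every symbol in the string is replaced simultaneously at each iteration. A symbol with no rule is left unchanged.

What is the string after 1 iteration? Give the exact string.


Step 0: YY
Step 1: CC

Answer: CC


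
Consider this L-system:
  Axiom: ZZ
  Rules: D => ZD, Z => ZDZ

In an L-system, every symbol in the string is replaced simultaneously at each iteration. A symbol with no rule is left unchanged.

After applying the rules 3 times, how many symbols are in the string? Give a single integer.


Answer: 42

Derivation:
Step 0: length = 2
Step 1: length = 6
Step 2: length = 16
Step 3: length = 42


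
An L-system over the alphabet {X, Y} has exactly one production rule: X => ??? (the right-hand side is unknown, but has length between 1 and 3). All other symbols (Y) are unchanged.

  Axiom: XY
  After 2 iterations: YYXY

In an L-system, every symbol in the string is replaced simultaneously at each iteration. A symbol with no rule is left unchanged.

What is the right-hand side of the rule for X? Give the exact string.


Trying X => YX:
  Step 0: XY
  Step 1: YXY
  Step 2: YYXY
Matches the given result.

Answer: YX


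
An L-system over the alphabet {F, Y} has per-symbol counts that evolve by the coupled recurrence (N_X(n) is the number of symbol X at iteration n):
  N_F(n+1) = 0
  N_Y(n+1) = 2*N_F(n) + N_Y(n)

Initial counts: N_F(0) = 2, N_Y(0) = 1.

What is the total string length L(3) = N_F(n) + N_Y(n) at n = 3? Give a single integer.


Answer: 5

Derivation:
Step 0: N_F=2, N_Y=1, L=3
Step 1: N_F=0, N_Y=5, L=5
Step 2: N_F=0, N_Y=5, L=5
Step 3: N_F=0, N_Y=5, L=5


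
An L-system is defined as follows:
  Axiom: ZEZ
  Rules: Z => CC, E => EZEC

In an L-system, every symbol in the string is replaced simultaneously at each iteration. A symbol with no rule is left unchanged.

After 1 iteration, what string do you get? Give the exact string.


Answer: CCEZECCC

Derivation:
Step 0: ZEZ
Step 1: CCEZECCC


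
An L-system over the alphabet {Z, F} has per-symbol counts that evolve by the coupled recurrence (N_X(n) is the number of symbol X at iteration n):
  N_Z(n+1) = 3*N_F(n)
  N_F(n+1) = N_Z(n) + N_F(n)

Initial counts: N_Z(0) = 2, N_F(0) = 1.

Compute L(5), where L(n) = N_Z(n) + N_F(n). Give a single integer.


Answer: 177

Derivation:
Step 0: N_Z=2, N_F=1, L=3
Step 1: N_Z=3, N_F=3, L=6
Step 2: N_Z=9, N_F=6, L=15
Step 3: N_Z=18, N_F=15, L=33
Step 4: N_Z=45, N_F=33, L=78
Step 5: N_Z=99, N_F=78, L=177


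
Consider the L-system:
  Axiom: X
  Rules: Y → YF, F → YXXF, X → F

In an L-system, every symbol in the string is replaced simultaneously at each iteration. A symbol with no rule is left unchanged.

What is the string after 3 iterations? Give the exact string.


Step 0: X
Step 1: F
Step 2: YXXF
Step 3: YFFFYXXF

Answer: YFFFYXXF


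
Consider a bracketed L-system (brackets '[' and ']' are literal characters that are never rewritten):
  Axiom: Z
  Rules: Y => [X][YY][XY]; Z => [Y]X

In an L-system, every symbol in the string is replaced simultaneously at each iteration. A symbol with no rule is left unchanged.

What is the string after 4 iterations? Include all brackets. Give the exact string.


Step 0: Z
Step 1: [Y]X
Step 2: [[X][YY][XY]]X
Step 3: [[X][[X][YY][XY][X][YY][XY]][X[X][YY][XY]]]X
Step 4: [[X][[X][[X][YY][XY][X][YY][XY]][X[X][YY][XY]][X][[X][YY][XY][X][YY][XY]][X[X][YY][XY]]][X[X][[X][YY][XY][X][YY][XY]][X[X][YY][XY]]]]X

Answer: [[X][[X][[X][YY][XY][X][YY][XY]][X[X][YY][XY]][X][[X][YY][XY][X][YY][XY]][X[X][YY][XY]]][X[X][[X][YY][XY][X][YY][XY]][X[X][YY][XY]]]]X


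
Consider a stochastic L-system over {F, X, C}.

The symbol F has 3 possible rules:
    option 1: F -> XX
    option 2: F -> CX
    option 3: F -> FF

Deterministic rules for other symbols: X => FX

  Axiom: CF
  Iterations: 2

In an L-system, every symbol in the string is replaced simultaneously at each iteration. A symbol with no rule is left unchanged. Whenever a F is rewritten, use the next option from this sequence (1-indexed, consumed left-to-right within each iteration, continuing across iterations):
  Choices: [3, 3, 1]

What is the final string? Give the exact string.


Step 0: CF
Step 1: CFF  (used choices [3])
Step 2: CFFXX  (used choices [3, 1])

Answer: CFFXX


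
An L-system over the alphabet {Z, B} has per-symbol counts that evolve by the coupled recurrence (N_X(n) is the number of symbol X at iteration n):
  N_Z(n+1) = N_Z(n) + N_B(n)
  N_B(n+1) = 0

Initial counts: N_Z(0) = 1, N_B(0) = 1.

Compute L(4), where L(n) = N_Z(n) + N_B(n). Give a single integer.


Answer: 2

Derivation:
Step 0: N_Z=1, N_B=1, L=2
Step 1: N_Z=2, N_B=0, L=2
Step 2: N_Z=2, N_B=0, L=2
Step 3: N_Z=2, N_B=0, L=2
Step 4: N_Z=2, N_B=0, L=2


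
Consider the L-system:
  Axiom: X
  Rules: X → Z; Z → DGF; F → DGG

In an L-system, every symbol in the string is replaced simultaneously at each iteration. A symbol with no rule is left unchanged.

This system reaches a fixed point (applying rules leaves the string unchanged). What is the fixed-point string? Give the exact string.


Answer: DGDGG

Derivation:
Step 0: X
Step 1: Z
Step 2: DGF
Step 3: DGDGG
Step 4: DGDGG  (unchanged — fixed point at step 3)


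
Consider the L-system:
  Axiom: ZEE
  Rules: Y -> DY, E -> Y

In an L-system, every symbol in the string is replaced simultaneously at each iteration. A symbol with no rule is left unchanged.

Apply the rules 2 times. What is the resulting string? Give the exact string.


Answer: ZDYDY

Derivation:
Step 0: ZEE
Step 1: ZYY
Step 2: ZDYDY


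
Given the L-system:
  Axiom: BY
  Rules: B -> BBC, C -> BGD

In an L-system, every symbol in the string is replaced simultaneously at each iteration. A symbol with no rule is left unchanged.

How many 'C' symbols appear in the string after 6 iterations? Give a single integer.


Answer: 70

Derivation:
Step 0: BY  (0 'C')
Step 1: BBCY  (1 'C')
Step 2: BBCBBCBGDY  (2 'C')
Step 3: BBCBBCBGDBBCBBCBGDBBCGDY  (5 'C')
Step 4: BBCBBCBGDBBCBBCBGDBBCGDBBCBBCBGDBBCBBCBGDBBCGDBBCBBCBGDGDY  (12 'C')
Step 5: BBCBBCBGDBBCBBCBGDBBCGDBBCBBCBGDBBCBBCBGDBBCGDBBCBBCBGDGDBBCBBCBGDBBCBBCBGDBBCGDBBCBBCBGDBBCBBCBGDBBCGDBBCBBCBGDGDBBCBBCBGDBBCBBCBGDBBCGDGDY  (29 'C')
Step 6: BBCBBCBGDBBCBBCBGDBBCGDBBCBBCBGDBBCBBCBGDBBCGDBBCBBCBGDGDBBCBBCBGDBBCBBCBGDBBCGDBBCBBCBGDBBCBBCBGDBBCGDBBCBBCBGDGDBBCBBCBGDBBCBBCBGDBBCGDGDBBCBBCBGDBBCBBCBGDBBCGDBBCBBCBGDBBCBBCBGDBBCGDBBCBBCBGDGDBBCBBCBGDBBCBBCBGDBBCGDBBCBBCBGDBBCBBCBGDBBCGDBBCBBCBGDGDBBCBBCBGDBBCBBCBGDBBCGDGDBBCBBCBGDBBCBBCBGDBBCGDBBCBBCBGDBBCBBCBGDBBCGDBBCBBCBGDGDGDY  (70 'C')


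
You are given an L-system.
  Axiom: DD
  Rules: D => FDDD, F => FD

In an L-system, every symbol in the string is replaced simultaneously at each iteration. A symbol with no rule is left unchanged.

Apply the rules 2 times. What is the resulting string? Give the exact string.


Answer: FDFDDDFDDDFDDDFDFDDDFDDDFDDD

Derivation:
Step 0: DD
Step 1: FDDDFDDD
Step 2: FDFDDDFDDDFDDDFDFDDDFDDDFDDD


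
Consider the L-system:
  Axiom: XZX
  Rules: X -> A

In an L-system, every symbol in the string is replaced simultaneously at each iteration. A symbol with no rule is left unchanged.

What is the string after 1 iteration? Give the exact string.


Answer: AZA

Derivation:
Step 0: XZX
Step 1: AZA


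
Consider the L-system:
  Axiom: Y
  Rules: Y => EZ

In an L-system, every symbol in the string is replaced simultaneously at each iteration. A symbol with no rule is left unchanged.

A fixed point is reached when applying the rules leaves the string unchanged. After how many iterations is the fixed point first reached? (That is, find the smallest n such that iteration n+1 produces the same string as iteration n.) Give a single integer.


Step 0: Y
Step 1: EZ
Step 2: EZ  (unchanged — fixed point at step 1)

Answer: 1


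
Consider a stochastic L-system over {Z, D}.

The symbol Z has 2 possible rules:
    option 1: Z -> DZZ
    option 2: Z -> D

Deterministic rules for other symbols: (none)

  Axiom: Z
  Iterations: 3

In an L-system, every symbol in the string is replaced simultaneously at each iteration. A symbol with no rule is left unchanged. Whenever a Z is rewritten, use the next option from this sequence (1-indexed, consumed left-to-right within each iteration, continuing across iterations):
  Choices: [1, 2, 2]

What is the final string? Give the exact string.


Answer: DDD

Derivation:
Step 0: Z
Step 1: DZZ  (used choices [1])
Step 2: DDD  (used choices [2, 2])
Step 3: DDD  (used choices [])


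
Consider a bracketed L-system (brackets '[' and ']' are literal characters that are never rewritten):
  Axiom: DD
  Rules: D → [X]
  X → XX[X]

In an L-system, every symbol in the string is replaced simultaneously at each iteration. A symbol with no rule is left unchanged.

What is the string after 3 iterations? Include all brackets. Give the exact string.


Step 0: DD
Step 1: [X][X]
Step 2: [XX[X]][XX[X]]
Step 3: [XX[X]XX[X][XX[X]]][XX[X]XX[X][XX[X]]]

Answer: [XX[X]XX[X][XX[X]]][XX[X]XX[X][XX[X]]]


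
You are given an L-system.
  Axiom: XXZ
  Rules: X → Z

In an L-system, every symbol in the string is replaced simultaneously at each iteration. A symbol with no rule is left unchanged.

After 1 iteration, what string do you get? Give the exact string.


Answer: ZZZ

Derivation:
Step 0: XXZ
Step 1: ZZZ


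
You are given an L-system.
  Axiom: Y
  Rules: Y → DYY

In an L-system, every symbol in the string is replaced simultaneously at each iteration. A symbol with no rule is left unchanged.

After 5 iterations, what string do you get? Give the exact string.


Answer: DDDDDYYDYYDDYYDYYDDDYYDYYDDYYDYYDDDDYYDYYDDYYDYYDDDYYDYYDDYYDYY

Derivation:
Step 0: Y
Step 1: DYY
Step 2: DDYYDYY
Step 3: DDDYYDYYDDYYDYY
Step 4: DDDDYYDYYDDYYDYYDDDYYDYYDDYYDYY
Step 5: DDDDDYYDYYDDYYDYYDDDYYDYYDDYYDYYDDDDYYDYYDDYYDYYDDDYYDYYDDYYDYY


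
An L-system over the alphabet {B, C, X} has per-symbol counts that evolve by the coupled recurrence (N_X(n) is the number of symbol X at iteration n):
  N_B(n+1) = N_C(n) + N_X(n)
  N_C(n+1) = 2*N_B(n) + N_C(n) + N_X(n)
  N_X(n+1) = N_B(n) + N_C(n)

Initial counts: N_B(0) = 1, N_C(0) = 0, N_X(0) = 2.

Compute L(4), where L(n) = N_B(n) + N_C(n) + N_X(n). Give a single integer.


Answer: 148

Derivation:
Step 0: N_B=1, N_C=0, N_X=2, L=3
Step 1: N_B=2, N_C=4, N_X=1, L=7
Step 2: N_B=5, N_C=9, N_X=6, L=20
Step 3: N_B=15, N_C=25, N_X=14, L=54
Step 4: N_B=39, N_C=69, N_X=40, L=148


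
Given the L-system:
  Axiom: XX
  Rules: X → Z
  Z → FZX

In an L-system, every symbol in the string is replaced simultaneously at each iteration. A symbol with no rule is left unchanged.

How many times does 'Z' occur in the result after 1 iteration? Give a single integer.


Answer: 2

Derivation:
Step 0: XX  (0 'Z')
Step 1: ZZ  (2 'Z')


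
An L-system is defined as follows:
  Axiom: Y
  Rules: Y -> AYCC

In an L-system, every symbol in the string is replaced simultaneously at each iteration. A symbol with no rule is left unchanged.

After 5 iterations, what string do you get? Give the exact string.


Answer: AAAAAYCCCCCCCCCC

Derivation:
Step 0: Y
Step 1: AYCC
Step 2: AAYCCCC
Step 3: AAAYCCCCCC
Step 4: AAAAYCCCCCCCC
Step 5: AAAAAYCCCCCCCCCC


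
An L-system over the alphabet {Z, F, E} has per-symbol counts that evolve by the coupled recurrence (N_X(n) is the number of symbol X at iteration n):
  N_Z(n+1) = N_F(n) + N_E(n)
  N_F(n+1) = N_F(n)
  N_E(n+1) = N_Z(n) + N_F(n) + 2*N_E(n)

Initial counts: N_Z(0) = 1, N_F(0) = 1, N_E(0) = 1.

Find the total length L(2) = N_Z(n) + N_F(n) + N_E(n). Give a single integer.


Answer: 17

Derivation:
Step 0: N_Z=1, N_F=1, N_E=1, L=3
Step 1: N_Z=2, N_F=1, N_E=4, L=7
Step 2: N_Z=5, N_F=1, N_E=11, L=17


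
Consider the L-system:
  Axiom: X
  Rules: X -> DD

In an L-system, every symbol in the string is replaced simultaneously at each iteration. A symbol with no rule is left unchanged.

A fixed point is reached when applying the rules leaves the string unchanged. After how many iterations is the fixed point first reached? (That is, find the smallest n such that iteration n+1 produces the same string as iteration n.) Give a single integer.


Answer: 1

Derivation:
Step 0: X
Step 1: DD
Step 2: DD  (unchanged — fixed point at step 1)


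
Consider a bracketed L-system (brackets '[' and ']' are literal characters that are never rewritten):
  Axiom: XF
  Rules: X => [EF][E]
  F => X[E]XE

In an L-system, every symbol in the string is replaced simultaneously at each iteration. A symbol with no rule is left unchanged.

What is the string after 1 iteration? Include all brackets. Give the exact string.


Step 0: XF
Step 1: [EF][E]X[E]XE

Answer: [EF][E]X[E]XE


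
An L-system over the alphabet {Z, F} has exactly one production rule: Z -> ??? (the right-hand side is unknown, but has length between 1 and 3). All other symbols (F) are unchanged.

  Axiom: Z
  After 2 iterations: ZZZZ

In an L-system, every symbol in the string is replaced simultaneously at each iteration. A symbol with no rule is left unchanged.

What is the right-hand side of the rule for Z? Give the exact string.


Answer: ZZ

Derivation:
Trying Z -> ZZ:
  Step 0: Z
  Step 1: ZZ
  Step 2: ZZZZ
Matches the given result.


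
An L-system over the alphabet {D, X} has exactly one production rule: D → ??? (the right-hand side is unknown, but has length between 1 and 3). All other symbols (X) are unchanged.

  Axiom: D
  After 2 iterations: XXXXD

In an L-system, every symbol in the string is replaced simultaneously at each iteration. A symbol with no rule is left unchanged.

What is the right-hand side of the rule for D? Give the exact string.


Trying D → XXD:
  Step 0: D
  Step 1: XXD
  Step 2: XXXXD
Matches the given result.

Answer: XXD


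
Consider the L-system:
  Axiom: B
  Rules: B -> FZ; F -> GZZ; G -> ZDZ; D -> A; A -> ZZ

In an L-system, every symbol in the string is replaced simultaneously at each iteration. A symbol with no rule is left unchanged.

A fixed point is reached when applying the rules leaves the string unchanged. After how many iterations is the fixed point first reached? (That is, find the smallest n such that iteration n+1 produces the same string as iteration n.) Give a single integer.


Answer: 5

Derivation:
Step 0: B
Step 1: FZ
Step 2: GZZZ
Step 3: ZDZZZZ
Step 4: ZAZZZZ
Step 5: ZZZZZZZ
Step 6: ZZZZZZZ  (unchanged — fixed point at step 5)


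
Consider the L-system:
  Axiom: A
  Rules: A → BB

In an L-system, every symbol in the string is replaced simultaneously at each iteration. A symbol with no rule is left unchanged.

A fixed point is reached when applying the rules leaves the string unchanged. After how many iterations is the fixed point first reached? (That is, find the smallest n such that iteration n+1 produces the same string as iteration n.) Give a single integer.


Step 0: A
Step 1: BB
Step 2: BB  (unchanged — fixed point at step 1)

Answer: 1


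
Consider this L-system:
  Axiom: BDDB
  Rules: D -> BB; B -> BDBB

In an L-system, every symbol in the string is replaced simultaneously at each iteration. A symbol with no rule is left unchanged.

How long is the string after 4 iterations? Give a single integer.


Answer: 556

Derivation:
Step 0: length = 4
Step 1: length = 12
Step 2: length = 44
Step 3: length = 156
Step 4: length = 556


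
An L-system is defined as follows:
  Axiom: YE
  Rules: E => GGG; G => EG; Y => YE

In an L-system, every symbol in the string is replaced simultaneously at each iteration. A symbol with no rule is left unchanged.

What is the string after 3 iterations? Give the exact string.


Step 0: YE
Step 1: YEGGG
Step 2: YEGGGEGEGEG
Step 3: YEGGGEGEGEGGGGEGGGGEGGGGEG

Answer: YEGGGEGEGEGGGGEGGGGEGGGGEG


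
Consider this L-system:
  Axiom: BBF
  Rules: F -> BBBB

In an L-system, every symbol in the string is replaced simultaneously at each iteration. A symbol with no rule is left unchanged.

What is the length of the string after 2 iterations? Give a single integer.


Step 0: length = 3
Step 1: length = 6
Step 2: length = 6

Answer: 6


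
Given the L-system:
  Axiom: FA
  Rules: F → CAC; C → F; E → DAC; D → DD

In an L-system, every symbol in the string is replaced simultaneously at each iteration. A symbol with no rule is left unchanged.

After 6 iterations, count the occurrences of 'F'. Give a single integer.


Answer: 8

Derivation:
Step 0: FA  (1 'F')
Step 1: CACA  (0 'F')
Step 2: FAFA  (2 'F')
Step 3: CACACACA  (0 'F')
Step 4: FAFAFAFA  (4 'F')
Step 5: CACACACACACACACA  (0 'F')
Step 6: FAFAFAFAFAFAFAFA  (8 'F')


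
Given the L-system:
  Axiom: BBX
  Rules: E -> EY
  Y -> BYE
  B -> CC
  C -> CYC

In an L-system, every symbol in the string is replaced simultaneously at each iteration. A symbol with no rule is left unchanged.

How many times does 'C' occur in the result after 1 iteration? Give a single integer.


Step 0: BBX  (0 'C')
Step 1: CCCCX  (4 'C')

Answer: 4


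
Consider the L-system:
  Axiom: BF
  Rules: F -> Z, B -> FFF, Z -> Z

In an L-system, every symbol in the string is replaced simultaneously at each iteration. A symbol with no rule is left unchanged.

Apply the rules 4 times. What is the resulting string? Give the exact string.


Answer: ZZZZ

Derivation:
Step 0: BF
Step 1: FFFZ
Step 2: ZZZZ
Step 3: ZZZZ
Step 4: ZZZZ


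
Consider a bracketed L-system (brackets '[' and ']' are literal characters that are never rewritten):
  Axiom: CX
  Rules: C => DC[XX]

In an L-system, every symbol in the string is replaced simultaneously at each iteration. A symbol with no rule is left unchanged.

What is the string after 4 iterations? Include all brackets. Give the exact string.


Step 0: CX
Step 1: DC[XX]X
Step 2: DDC[XX][XX]X
Step 3: DDDC[XX][XX][XX]X
Step 4: DDDDC[XX][XX][XX][XX]X

Answer: DDDDC[XX][XX][XX][XX]X


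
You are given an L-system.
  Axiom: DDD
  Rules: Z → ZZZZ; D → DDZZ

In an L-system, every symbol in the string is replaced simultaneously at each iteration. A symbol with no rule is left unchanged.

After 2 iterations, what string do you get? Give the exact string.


Step 0: DDD
Step 1: DDZZDDZZDDZZ
Step 2: DDZZDDZZZZZZZZZZDDZZDDZZZZZZZZZZDDZZDDZZZZZZZZZZ

Answer: DDZZDDZZZZZZZZZZDDZZDDZZZZZZZZZZDDZZDDZZZZZZZZZZ


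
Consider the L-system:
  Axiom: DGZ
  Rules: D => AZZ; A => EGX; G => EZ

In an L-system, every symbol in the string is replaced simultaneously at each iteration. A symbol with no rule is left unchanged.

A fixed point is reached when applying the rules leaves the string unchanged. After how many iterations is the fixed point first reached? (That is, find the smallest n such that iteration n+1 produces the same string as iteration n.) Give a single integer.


Step 0: DGZ
Step 1: AZZEZZ
Step 2: EGXZZEZZ
Step 3: EEZXZZEZZ
Step 4: EEZXZZEZZ  (unchanged — fixed point at step 3)

Answer: 3


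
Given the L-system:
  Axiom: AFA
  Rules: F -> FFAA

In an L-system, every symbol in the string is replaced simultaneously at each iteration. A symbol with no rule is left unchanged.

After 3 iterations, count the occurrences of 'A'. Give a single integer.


Step 0: AFA  (2 'A')
Step 1: AFFAAA  (4 'A')
Step 2: AFFAAFFAAAAA  (8 'A')
Step 3: AFFAAFFAAAAFFAAFFAAAAAAA  (16 'A')

Answer: 16


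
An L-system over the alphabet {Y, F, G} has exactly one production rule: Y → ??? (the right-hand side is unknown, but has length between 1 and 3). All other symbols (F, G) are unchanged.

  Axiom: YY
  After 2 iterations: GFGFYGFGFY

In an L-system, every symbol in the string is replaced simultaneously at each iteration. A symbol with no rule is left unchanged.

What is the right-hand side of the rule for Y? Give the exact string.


Trying Y → GFY:
  Step 0: YY
  Step 1: GFYGFY
  Step 2: GFGFYGFGFY
Matches the given result.

Answer: GFY


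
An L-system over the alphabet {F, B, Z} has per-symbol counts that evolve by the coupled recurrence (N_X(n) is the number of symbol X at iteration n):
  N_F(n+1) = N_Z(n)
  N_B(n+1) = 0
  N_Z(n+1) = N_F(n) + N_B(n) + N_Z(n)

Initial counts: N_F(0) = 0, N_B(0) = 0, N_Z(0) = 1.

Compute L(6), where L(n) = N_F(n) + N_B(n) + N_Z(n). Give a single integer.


Step 0: N_F=0, N_B=0, N_Z=1, L=1
Step 1: N_F=1, N_B=0, N_Z=1, L=2
Step 2: N_F=1, N_B=0, N_Z=2, L=3
Step 3: N_F=2, N_B=0, N_Z=3, L=5
Step 4: N_F=3, N_B=0, N_Z=5, L=8
Step 5: N_F=5, N_B=0, N_Z=8, L=13
Step 6: N_F=8, N_B=0, N_Z=13, L=21

Answer: 21


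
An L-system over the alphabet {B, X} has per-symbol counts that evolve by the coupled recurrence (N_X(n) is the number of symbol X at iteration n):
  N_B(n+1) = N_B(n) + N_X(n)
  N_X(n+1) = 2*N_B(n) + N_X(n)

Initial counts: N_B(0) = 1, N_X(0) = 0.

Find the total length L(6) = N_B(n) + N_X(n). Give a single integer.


Answer: 239

Derivation:
Step 0: N_B=1, N_X=0, L=1
Step 1: N_B=1, N_X=2, L=3
Step 2: N_B=3, N_X=4, L=7
Step 3: N_B=7, N_X=10, L=17
Step 4: N_B=17, N_X=24, L=41
Step 5: N_B=41, N_X=58, L=99
Step 6: N_B=99, N_X=140, L=239


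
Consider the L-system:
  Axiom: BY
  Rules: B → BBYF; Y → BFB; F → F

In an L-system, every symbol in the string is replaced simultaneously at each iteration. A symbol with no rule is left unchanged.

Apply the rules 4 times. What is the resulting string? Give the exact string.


Answer: BBYFBBYFBFBFBBYFBBYFBFBFBBYFFBBYFFBBYFBBYFBFBFBBYFBBYFBFBFBBYFFBBYFFBBYFBBYFBFBFFBBYFBBYFBFBFFBBYFBBYFBFBFBBYFBBYFBFBFBBYFFBBYFFFBBYFBBYFBFBFBBYFBBYFBFBFBBYFFBBYFF

Derivation:
Step 0: BY
Step 1: BBYFBFB
Step 2: BBYFBBYFBFBFBBYFFBBYF
Step 3: BBYFBBYFBFBFBBYFBBYFBFBFBBYFFBBYFFBBYFBBYFBFBFFBBYFBBYFBFBF
Step 4: BBYFBBYFBFBFBBYFBBYFBFBFBBYFFBBYFFBBYFBBYFBFBFBBYFBBYFBFBFBBYFFBBYFFBBYFBBYFBFBFFBBYFBBYFBFBFFBBYFBBYFBFBFBBYFBBYFBFBFBBYFFBBYFFFBBYFBBYFBFBFBBYFBBYFBFBFBBYFFBBYFF


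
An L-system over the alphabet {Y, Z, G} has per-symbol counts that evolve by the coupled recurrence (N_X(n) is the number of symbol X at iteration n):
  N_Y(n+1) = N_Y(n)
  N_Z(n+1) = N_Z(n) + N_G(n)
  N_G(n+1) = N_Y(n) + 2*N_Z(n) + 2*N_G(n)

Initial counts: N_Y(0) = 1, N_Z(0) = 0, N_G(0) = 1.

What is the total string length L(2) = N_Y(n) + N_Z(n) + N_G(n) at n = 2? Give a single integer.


Step 0: N_Y=1, N_Z=0, N_G=1, L=2
Step 1: N_Y=1, N_Z=1, N_G=3, L=5
Step 2: N_Y=1, N_Z=4, N_G=9, L=14

Answer: 14


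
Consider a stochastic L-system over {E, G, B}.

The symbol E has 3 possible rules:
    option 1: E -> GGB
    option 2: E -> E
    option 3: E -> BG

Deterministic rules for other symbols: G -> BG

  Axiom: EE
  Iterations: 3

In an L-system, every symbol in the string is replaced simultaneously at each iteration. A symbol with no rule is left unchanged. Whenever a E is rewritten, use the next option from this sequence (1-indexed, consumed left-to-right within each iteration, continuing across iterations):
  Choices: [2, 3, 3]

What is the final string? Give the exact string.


Step 0: EE
Step 1: EBG  (used choices [2, 3])
Step 2: BGBBG  (used choices [3])
Step 3: BBGBBBG  (used choices [])

Answer: BBGBBBG


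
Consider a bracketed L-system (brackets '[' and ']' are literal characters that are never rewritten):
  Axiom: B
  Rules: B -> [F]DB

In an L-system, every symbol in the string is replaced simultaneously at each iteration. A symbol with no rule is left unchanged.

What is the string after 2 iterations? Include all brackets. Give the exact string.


Step 0: B
Step 1: [F]DB
Step 2: [F]D[F]DB

Answer: [F]D[F]DB


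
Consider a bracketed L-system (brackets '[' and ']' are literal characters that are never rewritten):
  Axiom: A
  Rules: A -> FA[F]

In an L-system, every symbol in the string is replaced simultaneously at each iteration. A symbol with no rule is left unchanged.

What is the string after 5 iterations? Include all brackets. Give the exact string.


Step 0: A
Step 1: FA[F]
Step 2: FFA[F][F]
Step 3: FFFA[F][F][F]
Step 4: FFFFA[F][F][F][F]
Step 5: FFFFFA[F][F][F][F][F]

Answer: FFFFFA[F][F][F][F][F]


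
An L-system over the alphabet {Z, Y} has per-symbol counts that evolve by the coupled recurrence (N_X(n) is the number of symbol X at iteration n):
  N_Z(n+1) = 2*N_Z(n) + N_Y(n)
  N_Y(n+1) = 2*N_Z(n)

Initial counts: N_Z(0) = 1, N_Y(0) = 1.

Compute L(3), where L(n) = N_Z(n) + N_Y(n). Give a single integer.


Answer: 38

Derivation:
Step 0: N_Z=1, N_Y=1, L=2
Step 1: N_Z=3, N_Y=2, L=5
Step 2: N_Z=8, N_Y=6, L=14
Step 3: N_Z=22, N_Y=16, L=38


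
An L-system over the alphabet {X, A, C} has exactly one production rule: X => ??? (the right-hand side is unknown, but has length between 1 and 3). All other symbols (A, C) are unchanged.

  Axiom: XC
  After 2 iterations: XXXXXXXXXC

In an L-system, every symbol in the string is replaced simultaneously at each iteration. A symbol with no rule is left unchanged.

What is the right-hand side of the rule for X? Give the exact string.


Trying X => XXX:
  Step 0: XC
  Step 1: XXXC
  Step 2: XXXXXXXXXC
Matches the given result.

Answer: XXX


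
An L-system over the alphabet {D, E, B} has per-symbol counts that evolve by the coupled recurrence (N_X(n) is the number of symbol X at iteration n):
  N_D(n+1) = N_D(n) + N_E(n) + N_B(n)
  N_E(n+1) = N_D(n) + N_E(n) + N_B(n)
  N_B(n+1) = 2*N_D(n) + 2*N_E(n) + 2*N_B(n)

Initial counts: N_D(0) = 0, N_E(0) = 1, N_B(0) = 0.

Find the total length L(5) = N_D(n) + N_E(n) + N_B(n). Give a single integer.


Step 0: N_D=0, N_E=1, N_B=0, L=1
Step 1: N_D=1, N_E=1, N_B=2, L=4
Step 2: N_D=4, N_E=4, N_B=8, L=16
Step 3: N_D=16, N_E=16, N_B=32, L=64
Step 4: N_D=64, N_E=64, N_B=128, L=256
Step 5: N_D=256, N_E=256, N_B=512, L=1024

Answer: 1024


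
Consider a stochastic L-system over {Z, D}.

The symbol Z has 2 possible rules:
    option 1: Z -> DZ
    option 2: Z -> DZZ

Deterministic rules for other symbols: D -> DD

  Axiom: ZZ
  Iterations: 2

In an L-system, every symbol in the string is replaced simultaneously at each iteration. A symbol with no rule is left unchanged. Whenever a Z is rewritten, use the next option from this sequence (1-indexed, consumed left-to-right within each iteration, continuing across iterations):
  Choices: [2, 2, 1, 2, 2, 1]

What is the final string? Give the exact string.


Step 0: ZZ
Step 1: DZZDZZ  (used choices [2, 2])
Step 2: DDDZDZZDDDZZDZ  (used choices [1, 2, 2, 1])

Answer: DDDZDZZDDDZZDZ


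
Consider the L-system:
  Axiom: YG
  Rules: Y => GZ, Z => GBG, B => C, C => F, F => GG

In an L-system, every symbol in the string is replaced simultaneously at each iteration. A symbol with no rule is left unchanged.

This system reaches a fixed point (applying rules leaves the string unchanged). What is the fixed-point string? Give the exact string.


Answer: GGGGGG

Derivation:
Step 0: YG
Step 1: GZG
Step 2: GGBGG
Step 3: GGCGG
Step 4: GGFGG
Step 5: GGGGGG
Step 6: GGGGGG  (unchanged — fixed point at step 5)


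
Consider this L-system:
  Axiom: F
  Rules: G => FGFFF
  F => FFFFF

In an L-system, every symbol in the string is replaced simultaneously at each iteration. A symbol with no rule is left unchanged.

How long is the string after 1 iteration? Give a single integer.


Answer: 5

Derivation:
Step 0: length = 1
Step 1: length = 5


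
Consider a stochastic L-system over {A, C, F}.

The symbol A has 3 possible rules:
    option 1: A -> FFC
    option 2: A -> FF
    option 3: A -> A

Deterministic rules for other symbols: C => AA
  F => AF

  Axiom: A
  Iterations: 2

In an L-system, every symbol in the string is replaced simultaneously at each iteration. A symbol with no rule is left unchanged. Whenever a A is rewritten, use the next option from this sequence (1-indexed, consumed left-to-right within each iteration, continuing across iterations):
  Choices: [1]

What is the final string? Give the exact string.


Answer: AFAFAA

Derivation:
Step 0: A
Step 1: FFC  (used choices [1])
Step 2: AFAFAA  (used choices [])
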